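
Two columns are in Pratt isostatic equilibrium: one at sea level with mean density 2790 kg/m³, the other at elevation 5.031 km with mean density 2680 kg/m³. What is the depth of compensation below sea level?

123 km

ρ_ref D = ρ (D + h) → D (ρ_ref − ρ) = ρ h.
D = ρ h/(ρ_ref − ρ) = 2680 × 5.031 km/(2790 − 2680) = 123 km.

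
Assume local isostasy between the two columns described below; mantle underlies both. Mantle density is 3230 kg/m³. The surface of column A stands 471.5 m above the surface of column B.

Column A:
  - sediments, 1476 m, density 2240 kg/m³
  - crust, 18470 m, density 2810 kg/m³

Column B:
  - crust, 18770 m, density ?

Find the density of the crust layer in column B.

Take the compensation level at the base of the deeper column (depth z_c below the surface of column A) and equate Σ ρ_i t_i down to z_c; mantle fills any gap and the z_c terms cancel.
Column A: 1476×2240 + 18470×2810 + (z_c − 19946)×3230
Column B: 471.5×0 + 18770×ρ + (z_c − 471.5 − 18770)×3230
The z_c×3230 term appears on both sides and cancels. Collect the known terms of each column as K = Σ(ρt)_known − 3230 × (depth of known layers): K_A = 55206940 − 3230×19946 = −9218640; K_B = 0 − 3230×(471.5 + 18770) = −62150045.
Balance: K_A = K_B + 18770×ρ, so ρ = (K_A − K_B)/18770 = 52931400/18770 = 2820 kg/m³.

2820 kg/m³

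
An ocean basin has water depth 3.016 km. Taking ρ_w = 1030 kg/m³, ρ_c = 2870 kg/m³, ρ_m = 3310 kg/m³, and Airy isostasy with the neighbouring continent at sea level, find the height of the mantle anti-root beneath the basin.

12.6 km

In Airy isostatic equilibrium: replacing crust with seawater at the top is compensated by replacing crust with mantle at the base: d (ρ_c − ρ_w) = a (ρ_m − ρ_c).
a = d (ρ_c − ρ_w)/(ρ_m − ρ_c) = 3.016 km × 1840/440 = 12.6 km.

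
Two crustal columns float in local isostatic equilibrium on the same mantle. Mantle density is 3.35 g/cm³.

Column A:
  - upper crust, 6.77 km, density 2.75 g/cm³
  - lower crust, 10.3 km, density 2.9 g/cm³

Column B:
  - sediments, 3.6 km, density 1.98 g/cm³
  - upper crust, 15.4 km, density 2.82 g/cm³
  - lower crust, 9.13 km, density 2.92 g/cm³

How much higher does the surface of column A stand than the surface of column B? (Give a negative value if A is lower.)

For any compensation level in the mantle, the mantle terms cancel and isostasy reduces to e = (Σt_A − Σt_B) − (Σ(ρt)_A − Σ(ρt)_B) / ρ_m.
Σt_A = 17.07 km; Σt_B = 28.13 km; Σ(ρt)_A = 48.4875; Σ(ρt)_B = 77.2156 (in km·g/cm³).
e = (17.07 − 28.13) − (48.4875 − 77.2156) / 3.35 = −2.48 km.

−2.48 km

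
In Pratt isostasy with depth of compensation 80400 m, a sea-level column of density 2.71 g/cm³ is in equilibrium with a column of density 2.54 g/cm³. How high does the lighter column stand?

5380 m

ρ_ref D = ρ (D + h) → h = D (ρ_ref − ρ)/ρ.
h = 80400 m × (2.71 − 2.54)/2.54 = 5380 m.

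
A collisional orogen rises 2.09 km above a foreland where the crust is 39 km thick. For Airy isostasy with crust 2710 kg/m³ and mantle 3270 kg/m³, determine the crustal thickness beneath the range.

51.2 km

Root depth r = h ρ_c / (ρ_m − ρ_c) = 2.09 km × 2710 / 560 = 10.11 km.
Total thickness = T + h + r = 39 km + 2.09 km + 10.11 km = 51.2 km.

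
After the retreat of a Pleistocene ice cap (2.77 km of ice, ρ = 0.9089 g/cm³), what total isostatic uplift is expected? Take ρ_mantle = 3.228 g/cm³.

Removing the load lets mantle flow back in; uplift u satisfies ρ_ice t = ρ_m u.
u = t ρ_ice/ρ_m = 2.77 km × 0.9089/3.228 = 0.78 km.

0.78 km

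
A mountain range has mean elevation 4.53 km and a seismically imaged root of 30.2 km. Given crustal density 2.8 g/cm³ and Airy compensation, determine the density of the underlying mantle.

Airy balance: ρ_c h = (ρ_m − ρ_c) r → ρ_m = ρ_c (1 + h/r).
ρ_m = 2.8 × (1 + 4.53 km/30.2 km) = 3.22 g/cm³.

3.22 g/cm³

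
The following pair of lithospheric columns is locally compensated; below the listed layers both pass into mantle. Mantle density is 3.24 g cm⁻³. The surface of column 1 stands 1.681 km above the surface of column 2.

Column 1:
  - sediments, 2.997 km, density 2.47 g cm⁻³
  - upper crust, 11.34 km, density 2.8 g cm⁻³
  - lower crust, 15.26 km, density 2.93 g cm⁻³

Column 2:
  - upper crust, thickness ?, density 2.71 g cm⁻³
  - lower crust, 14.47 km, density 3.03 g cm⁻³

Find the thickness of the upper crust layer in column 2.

6.68 km

Take the compensation level at the base of the deeper column (depth z_c below the surface of column 1) and equate Σ ρ_i t_i down to z_c; mantle fills any gap and the z_c terms cancel.
Column 1: 2.997×2.47 + 11.34×2.8 + 15.26×2.93 + (z_c − 29.597)×3.24
Column 2: 1.681×0 + x×2.71 + 14.47×3.03 + (z_c − 1.681 − 14.47 − x)×3.24
The z_c×3.24 term appears on both sides and cancels. Collect the known terms of each column as K = Σ(ρt)_known − 3.24 × (depth of known layers): K_1 = 83.86639 − 3.24×29.597 = −12.02789; K_2 = 43.8441 − 3.24×(1.681 + 14.47) = −8.48514.
Balance: K_1 = K_2 − x×(3.24 − 2.71), so x = (K_2 − K_1)/(3.24 − 2.71) = 3.54275/0.53 = 6.68 km.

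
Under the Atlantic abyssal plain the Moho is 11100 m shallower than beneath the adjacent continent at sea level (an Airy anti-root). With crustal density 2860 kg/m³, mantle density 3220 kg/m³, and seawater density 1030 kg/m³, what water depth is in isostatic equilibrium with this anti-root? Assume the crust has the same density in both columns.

2180 m

Replacing a thickness d of crust by seawater at the top must be balanced by replacing crust with mantle at the base: d (ρ_c − ρ_w) = a (ρ_m − ρ_c).
d = a (ρ_m − ρ_c)/(ρ_c − ρ_w) = 11100 m × 360/1830 = 2180 m.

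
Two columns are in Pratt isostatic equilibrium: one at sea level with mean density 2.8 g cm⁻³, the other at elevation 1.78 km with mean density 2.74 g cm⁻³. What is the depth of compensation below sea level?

ρ_ref D = ρ (D + h) → D (ρ_ref − ρ) = ρ h.
D = ρ h/(ρ_ref − ρ) = 2.74 × 1.78 km/(2.8 − 2.74) = 81.3 km.

81.3 km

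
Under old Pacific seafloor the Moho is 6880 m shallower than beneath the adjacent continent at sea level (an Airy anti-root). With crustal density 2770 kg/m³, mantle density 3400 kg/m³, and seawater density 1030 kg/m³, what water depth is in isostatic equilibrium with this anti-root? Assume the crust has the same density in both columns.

Replacing a thickness d of crust by seawater at the top must be balanced by replacing crust with mantle at the base: d (ρ_c − ρ_w) = a (ρ_m − ρ_c).
d = a (ρ_m − ρ_c)/(ρ_c − ρ_w) = 6880 m × 630/1740 = 2490 m.

2490 m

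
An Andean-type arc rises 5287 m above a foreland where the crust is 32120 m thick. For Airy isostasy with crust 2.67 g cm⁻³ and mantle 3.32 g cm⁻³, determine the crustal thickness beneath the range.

Root depth r = h ρ_c / (ρ_m − ρ_c) = 5287 m × 2.67 / 0.65 = 21720 m.
Total thickness = T + h + r = 32120 m + 5287 m + 21720 m = 59100 m.

59100 m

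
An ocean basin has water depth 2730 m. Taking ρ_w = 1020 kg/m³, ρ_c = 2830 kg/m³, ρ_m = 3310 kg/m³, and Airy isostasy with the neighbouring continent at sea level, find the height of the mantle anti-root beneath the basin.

Balancing pressure at the compensation depth: replacing crust with seawater at the top is compensated by replacing crust with mantle at the base: d (ρ_c − ρ_w) = a (ρ_m − ρ_c).
a = d (ρ_c − ρ_w)/(ρ_m − ρ_c) = 2730 m × 1810/480 = 10300 m.

10300 m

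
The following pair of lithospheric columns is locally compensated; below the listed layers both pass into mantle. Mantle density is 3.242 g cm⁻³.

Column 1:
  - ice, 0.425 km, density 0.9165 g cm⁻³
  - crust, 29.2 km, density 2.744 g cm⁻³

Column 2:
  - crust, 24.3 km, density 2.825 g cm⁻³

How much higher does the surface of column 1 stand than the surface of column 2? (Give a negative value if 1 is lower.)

For any compensation level in the mantle, the mantle terms cancel and isostasy reduces to e = (Σt_1 − Σt_2) − (Σ(ρt)_1 − Σ(ρt)_2) / ρ_m.
Σt_1 = 29.625 km; Σt_2 = 24.3 km; Σ(ρt)_1 = 80.5143125; Σ(ρt)_2 = 68.6475 (in km·g cm⁻³).
e = (29.625 − 24.3) − (80.5143125 − 68.6475) / 3.242 = 1.66 km.

1.66 km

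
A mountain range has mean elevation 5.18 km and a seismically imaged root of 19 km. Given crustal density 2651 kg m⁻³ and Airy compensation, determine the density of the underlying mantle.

3370 kg m⁻³

Airy balance: ρ_c h = (ρ_m − ρ_c) r → ρ_m = ρ_c (1 + h/r).
ρ_m = 2651 × (1 + 5.18 km/19 km) = 3370 kg m⁻³.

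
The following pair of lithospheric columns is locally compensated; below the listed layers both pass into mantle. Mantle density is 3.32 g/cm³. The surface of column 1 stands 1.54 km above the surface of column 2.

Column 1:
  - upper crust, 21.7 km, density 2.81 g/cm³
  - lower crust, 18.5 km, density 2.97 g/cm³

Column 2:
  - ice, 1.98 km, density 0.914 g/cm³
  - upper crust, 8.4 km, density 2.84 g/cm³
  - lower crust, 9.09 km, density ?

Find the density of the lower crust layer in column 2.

2.92 g/cm³

Take the compensation level at the base of the deeper column (depth z_c below the surface of column 1) and equate Σ ρ_i t_i down to z_c; mantle fills any gap and the z_c terms cancel.
Column 1: 21.7×2.81 + 18.5×2.97 + (z_c − 40.2)×3.32
Column 2: 1.54×0 + 1.98×0.914 + 8.4×2.84 + 9.09×ρ + (z_c − 1.54 − 19.47)×3.32
The z_c×3.32 term appears on both sides and cancels. Collect the known terms of each column as K = Σ(ρt)_known − 3.32 × (depth of known layers): K_1 = 115.922 − 3.32×40.2 = −17.542; K_2 = 25.66572 − 3.32×(1.54 + 19.47) = −44.08748.
Balance: K_1 = K_2 + 9.09×ρ, so ρ = (K_1 − K_2)/9.09 = 26.5455/9.09 = 2.92 g/cm³.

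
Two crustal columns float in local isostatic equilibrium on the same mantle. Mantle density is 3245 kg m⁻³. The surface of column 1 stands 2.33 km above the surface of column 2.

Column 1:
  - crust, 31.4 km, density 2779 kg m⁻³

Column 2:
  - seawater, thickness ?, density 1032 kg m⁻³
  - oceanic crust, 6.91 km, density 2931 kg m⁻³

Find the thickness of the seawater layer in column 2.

2.22 km

Take the compensation level at the base of the deeper column (depth z_c below the surface of column 1) and equate Σ ρ_i t_i down to z_c; mantle fills any gap and the z_c terms cancel.
Column 1: 31.4×2779 + (z_c − 31.4)×3245
Column 2: 2.33×0 + x×1032 + 6.91×2931 + (z_c − 2.33 − 6.91 − x)×3245
The z_c×3245 term appears on both sides and cancels. Collect the known terms of each column as K = Σ(ρt)_known − 3245 × (depth of known layers): K_1 = 87260.6 − 3245×31.4 = −14632.4; K_2 = 20253.21 − 3245×(2.33 + 6.91) = −9730.59.
Balance: K_1 = K_2 − x×(3245 − 1032), so x = (K_2 − K_1)/(3245 − 1032) = 4901.81/2213 = 2.22 km.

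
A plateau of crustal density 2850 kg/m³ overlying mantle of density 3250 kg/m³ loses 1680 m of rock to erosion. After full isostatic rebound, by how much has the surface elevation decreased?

Rebound u = e ρ_c/ρ_m = 1680 m × 2850/3250 = 1473 m.
Net surface drop = e − u = 1680 m − 1473 m = e (ρ_m − ρ_c)/ρ_m = 207 m.

207 m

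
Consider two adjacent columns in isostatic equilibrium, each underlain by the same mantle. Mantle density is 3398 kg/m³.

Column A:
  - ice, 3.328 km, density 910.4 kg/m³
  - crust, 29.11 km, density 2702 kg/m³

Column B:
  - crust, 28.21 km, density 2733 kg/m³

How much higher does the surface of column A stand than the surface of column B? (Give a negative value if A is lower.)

2.88 km

For any compensation level in the mantle, the mantle terms cancel and isostasy reduces to e = (Σt_A − Σt_B) − (Σ(ρt)_A − Σ(ρt)_B) / ρ_m.
Σt_A = 32.438 km; Σt_B = 28.21 km; Σ(ρt)_A = 81685.0312; Σ(ρt)_B = 77097.93 (in km·kg/m³).
e = (32.438 − 28.21) − (81685.0312 − 77097.93) / 3398 = 2.88 km.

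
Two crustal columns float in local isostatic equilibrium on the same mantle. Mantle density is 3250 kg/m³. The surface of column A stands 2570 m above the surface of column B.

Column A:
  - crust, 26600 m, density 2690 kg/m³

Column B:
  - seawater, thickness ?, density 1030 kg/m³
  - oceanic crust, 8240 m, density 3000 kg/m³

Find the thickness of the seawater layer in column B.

2020 m

Take the compensation level at the base of the deeper column (depth z_c below the surface of column A) and equate Σ ρ_i t_i down to z_c; mantle fills any gap and the z_c terms cancel.
Column A: 26600×2690 + (z_c − 26600)×3250
Column B: 2570×0 + x×1030 + 8240×3000 + (z_c − 2570 − 8240 − x)×3250
The z_c×3250 term appears on both sides and cancels. Collect the known terms of each column as K = Σ(ρt)_known − 3250 × (depth of known layers): K_A = 71554000 − 3250×26600 = −14896000; K_B = 24720000 − 3250×(2570 + 8240) = −10412500.
Balance: K_A = K_B − x×(3250 − 1030), so x = (K_B − K_A)/(3250 − 1030) = 4483500/2220 = 2020 m.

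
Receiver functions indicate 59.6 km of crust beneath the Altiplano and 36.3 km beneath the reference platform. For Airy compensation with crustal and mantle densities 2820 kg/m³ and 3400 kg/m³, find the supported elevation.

Excess crust Δ = 59.6 km − 36.3 km = 23.3 km, split between elevation h and root r with h + r = Δ.
Airy balance ρ_c h = (ρ_m − ρ_c) r gives r = h ρ_c/(ρ_m − ρ_c), so h (1 + ρ_c/(ρ_m − ρ_c)) = Δ, i.e. h = Δ (ρ_m − ρ_c)/ρ_m.
h = 23.3 km × 580/3400 = 3.97 km.

3.97 km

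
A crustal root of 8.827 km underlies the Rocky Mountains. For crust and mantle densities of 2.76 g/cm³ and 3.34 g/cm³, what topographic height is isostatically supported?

1.85 km

In Airy isostatic equilibrium: ρ_c h = (ρ_m − ρ_c) r.
h = r (ρ_m − ρ_c) / ρ_c = 8.827 km × (3.34 − 2.76) / 2.76 = 1.85 km.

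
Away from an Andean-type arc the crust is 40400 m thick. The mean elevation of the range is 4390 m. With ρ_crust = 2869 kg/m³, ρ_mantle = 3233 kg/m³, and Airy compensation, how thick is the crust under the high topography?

79400 m

Root depth r = h ρ_c / (ρ_m − ρ_c) = 4390 m × 2869 / 364 = 34600 m.
Total thickness = T + h + r = 40400 m + 4390 m + 34600 m = 79400 m.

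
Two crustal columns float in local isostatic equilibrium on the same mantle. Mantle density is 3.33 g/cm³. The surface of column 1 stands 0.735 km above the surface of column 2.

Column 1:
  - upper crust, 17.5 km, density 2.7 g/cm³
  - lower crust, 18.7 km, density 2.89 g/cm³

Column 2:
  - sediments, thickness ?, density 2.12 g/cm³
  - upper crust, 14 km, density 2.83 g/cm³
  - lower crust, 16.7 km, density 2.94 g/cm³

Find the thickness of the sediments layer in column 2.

Take the compensation level at the base of the deeper column (depth z_c below the surface of column 1) and equate Σ ρ_i t_i down to z_c; mantle fills any gap and the z_c terms cancel.
Column 1: 17.5×2.7 + 18.7×2.89 + (z_c − 36.2)×3.33
Column 2: 0.735×0 + x×2.12 + 14×2.83 + 16.7×2.94 + (z_c − 0.735 − 30.7 − x)×3.33
The z_c×3.33 term appears on both sides and cancels. Collect the known terms of each column as K = Σ(ρt)_known − 3.33 × (depth of known layers): K_1 = 101.293 − 3.33×36.2 = −19.253; K_2 = 88.718 − 3.33×(0.735 + 30.7) = −15.96055.
Balance: K_1 = K_2 − x×(3.33 − 2.12), so x = (K_2 − K_1)/(3.33 − 2.12) = 3.29245/1.21 = 2.72 km.

2.72 km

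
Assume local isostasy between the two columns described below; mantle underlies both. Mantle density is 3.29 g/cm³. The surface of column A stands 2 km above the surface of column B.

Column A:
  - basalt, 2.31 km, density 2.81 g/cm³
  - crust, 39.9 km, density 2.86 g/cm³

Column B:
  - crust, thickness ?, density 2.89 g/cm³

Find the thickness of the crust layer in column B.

29.2 km

Take the compensation level at the base of the deeper column (depth z_c below the surface of column A) and equate Σ ρ_i t_i down to z_c; mantle fills any gap and the z_c terms cancel.
Column A: 2.31×2.81 + 39.9×2.86 + (z_c − 42.21)×3.29
Column B: 2×0 + x×2.89 + (z_c − 2 − 0 − x)×3.29
The z_c×3.29 term appears on both sides and cancels. Collect the known terms of each column as K = Σ(ρt)_known − 3.29 × (depth of known layers): K_A = 120.6051 − 3.29×42.21 = −18.2658; K_B = 0 − 3.29×(2 + 0) = −6.58.
Balance: K_A = K_B − x×(3.29 − 2.89), so x = (K_B − K_A)/(3.29 − 2.89) = 11.6858/0.4 = 29.2 km.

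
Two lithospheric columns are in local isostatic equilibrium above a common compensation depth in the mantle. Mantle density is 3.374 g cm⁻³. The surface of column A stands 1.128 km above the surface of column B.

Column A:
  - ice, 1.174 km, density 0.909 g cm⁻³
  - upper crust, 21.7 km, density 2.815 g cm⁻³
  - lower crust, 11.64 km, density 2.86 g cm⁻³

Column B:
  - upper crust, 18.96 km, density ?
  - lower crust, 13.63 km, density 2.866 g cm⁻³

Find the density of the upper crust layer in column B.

2.83 g cm⁻³

Take the compensation level at the base of the deeper column (depth z_c below the surface of column A) and equate Σ ρ_i t_i down to z_c; mantle fills any gap and the z_c terms cancel.
Column A: 1.174×0.909 + 21.7×2.815 + 11.64×2.86 + (z_c − 34.514)×3.374
Column B: 1.128×0 + 18.96×ρ + 13.63×2.866 + (z_c − 1.128 − 32.59)×3.374
The z_c×3.374 term appears on both sides and cancels. Collect the known terms of each column as K = Σ(ρt)_known − 3.374 × (depth of known layers): K_A = 95.443066 − 3.374×34.514 = −21.00717; K_B = 39.06358 − 3.374×(1.128 + 32.59) = −74.700952.
Balance: K_A = K_B + 18.96×ρ, so ρ = (K_A − K_B)/18.96 = 53.6938/18.96 = 2.83 g cm⁻³.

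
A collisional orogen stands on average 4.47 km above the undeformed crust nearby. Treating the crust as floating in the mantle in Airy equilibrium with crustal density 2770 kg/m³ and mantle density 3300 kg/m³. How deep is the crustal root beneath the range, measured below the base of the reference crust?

Equating mass per unit area of the two columns: the weight of the topography is balanced by the buoyancy of the root, ρ_c h = (ρ_m − ρ_c) r.
r = h · ρ_c / (ρ_m − ρ_c) = 4.47 km × 2770 / (3300 − 2770) = 23.4 km.

23.4 km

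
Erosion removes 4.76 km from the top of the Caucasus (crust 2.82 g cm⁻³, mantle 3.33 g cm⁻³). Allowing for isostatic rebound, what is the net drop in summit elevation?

0.729 km

Rebound u = e ρ_c/ρ_m = 4.76 km × 2.82/3.33 = 4.031 km.
Net surface drop = e − u = 4.76 km − 4.031 km = e (ρ_m − ρ_c)/ρ_m = 0.729 km.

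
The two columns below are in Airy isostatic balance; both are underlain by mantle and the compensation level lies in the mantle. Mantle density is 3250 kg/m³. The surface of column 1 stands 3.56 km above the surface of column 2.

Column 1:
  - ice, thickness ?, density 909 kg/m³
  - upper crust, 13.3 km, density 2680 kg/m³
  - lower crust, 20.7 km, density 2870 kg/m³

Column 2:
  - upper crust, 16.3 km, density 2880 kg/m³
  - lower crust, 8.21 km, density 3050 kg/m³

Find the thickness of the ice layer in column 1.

1.62 km

Take the compensation level at the base of the deeper column (depth z_c below the surface of column 1) and equate Σ ρ_i t_i down to z_c; mantle fills any gap and the z_c terms cancel.
Column 1: x×909 + 13.3×2680 + 20.7×2870 + (z_c − 34 − x)×3250
Column 2: 3.56×0 + 16.3×2880 + 8.21×3050 + (z_c − 3.56 − 24.51)×3250
The z_c×3250 term appears on both sides and cancels. Collect the known terms of each column as K = Σ(ρt)_known − 3250 × (depth of known layers): K_1 = 95053 − 3250×34 = −15447; K_2 = 71984.5 − 3250×(3.56 + 24.51) = −19243.
Balance: K_1 − x×(3250 − 909) = K_2, so x = (K_1 − K_2)/(3250 − 909) = 3796/2341 = 1.62 km.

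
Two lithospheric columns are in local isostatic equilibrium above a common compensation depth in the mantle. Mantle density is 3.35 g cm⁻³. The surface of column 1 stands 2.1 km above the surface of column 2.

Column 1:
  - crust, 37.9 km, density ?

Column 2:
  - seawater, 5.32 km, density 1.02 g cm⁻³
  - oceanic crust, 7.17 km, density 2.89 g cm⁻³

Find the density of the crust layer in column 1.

2.75 g cm⁻³

Take the compensation level at the base of the deeper column (depth z_c below the surface of column 1) and equate Σ ρ_i t_i down to z_c; mantle fills any gap and the z_c terms cancel.
Column 1: 37.9×ρ + (z_c − 37.9)×3.35
Column 2: 2.1×0 + 5.32×1.02 + 7.17×2.89 + (z_c − 2.1 − 12.49)×3.35
The z_c×3.35 term appears on both sides and cancels. Collect the known terms of each column as K = Σ(ρt)_known − 3.35 × (depth of known layers): K_1 = 0 − 3.35×37.9 = −126.965; K_2 = 26.1477 − 3.35×(2.1 + 12.49) = −22.7288.
Balance: K_1 + 37.9×ρ = K_2, so ρ = (K_2 − K_1)/37.9 = 104.236/37.9 = 2.75 g cm⁻³.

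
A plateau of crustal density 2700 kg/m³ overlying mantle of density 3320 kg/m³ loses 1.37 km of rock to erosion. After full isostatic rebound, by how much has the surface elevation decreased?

0.256 km

Rebound u = e ρ_c/ρ_m = 1.37 km × 2700/3320 = 1.114 km.
Net surface drop = e − u = 1.37 km − 1.114 km = e (ρ_m − ρ_c)/ρ_m = 0.256 km.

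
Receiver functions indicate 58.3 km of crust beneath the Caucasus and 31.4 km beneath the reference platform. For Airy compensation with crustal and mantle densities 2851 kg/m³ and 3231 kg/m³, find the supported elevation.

3.16 km

Excess crust Δ = 58.3 km − 31.4 km = 26.9 km, split between elevation h and root r with h + r = Δ.
Airy balance ρ_c h = (ρ_m − ρ_c) r gives r = h ρ_c/(ρ_m − ρ_c), so h (1 + ρ_c/(ρ_m − ρ_c)) = Δ, i.e. h = Δ (ρ_m − ρ_c)/ρ_m.
h = 26.9 km × 380/3231 = 3.16 km.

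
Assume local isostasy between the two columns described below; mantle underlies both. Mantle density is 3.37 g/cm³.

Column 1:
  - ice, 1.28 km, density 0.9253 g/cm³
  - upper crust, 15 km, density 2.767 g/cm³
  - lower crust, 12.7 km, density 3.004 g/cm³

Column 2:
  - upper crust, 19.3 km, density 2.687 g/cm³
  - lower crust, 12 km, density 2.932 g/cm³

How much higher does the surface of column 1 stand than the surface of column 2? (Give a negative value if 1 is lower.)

For any compensation level in the mantle, the mantle terms cancel and isostasy reduces to e = (Σt_1 − Σt_2) − (Σ(ρt)_1 − Σ(ρt)_2) / ρ_m.
Σt_1 = 28.98 km; Σt_2 = 31.3 km; Σ(ρt)_1 = 80.840184; Σ(ρt)_2 = 87.0431 (in km·g/cm³).
e = (28.98 − 31.3) − (80.840184 − 87.0431) / 3.37 = −0.479 km.

−0.479 km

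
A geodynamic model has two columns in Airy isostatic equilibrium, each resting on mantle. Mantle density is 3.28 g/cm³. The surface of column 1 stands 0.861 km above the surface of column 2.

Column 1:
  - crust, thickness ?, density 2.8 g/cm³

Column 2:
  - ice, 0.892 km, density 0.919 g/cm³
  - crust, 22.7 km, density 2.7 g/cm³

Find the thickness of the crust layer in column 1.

Take the compensation level at the base of the deeper column (depth z_c below the surface of column 1) and equate Σ ρ_i t_i down to z_c; mantle fills any gap and the z_c terms cancel.
Column 1: x×2.8 + (z_c − 0 − x)×3.28
Column 2: 0.861×0 + 0.892×0.919 + 22.7×2.7 + (z_c − 0.861 − 23.592)×3.28
The z_c×3.28 term appears on both sides and cancels. Collect the known terms of each column as K = Σ(ρt)_known − 3.28 × (depth of known layers): K_1 = 0 − 3.28×0 = 0; K_2 = 62.109748 − 3.28×(0.861 + 23.592) = −18.096092.
Balance: K_1 − x×(3.28 − 2.8) = K_2, so x = (K_1 − K_2)/(3.28 − 2.8) = 18.0961/0.48 = 37.7 km.

37.7 km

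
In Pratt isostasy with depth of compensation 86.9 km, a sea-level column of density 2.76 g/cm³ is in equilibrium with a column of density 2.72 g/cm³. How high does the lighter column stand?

ρ_ref D = ρ (D + h) → h = D (ρ_ref − ρ)/ρ.
h = 86.9 km × (2.76 − 2.72)/2.72 = 1.28 km.

1.28 km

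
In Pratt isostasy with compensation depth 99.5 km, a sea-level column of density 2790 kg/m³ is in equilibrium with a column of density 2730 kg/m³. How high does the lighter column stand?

ρ_ref D = ρ (D + h) → h = D (ρ_ref − ρ)/ρ.
h = 99.5 km × (2790 − 2730)/2730 = 2.19 km.

2.19 km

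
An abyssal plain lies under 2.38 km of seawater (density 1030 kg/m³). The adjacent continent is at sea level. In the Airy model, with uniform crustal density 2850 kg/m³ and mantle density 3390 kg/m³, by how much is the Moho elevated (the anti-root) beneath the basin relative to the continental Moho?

8.02 km

In Airy isostatic equilibrium: replacing crust with seawater at the top is compensated by replacing crust with mantle at the base: d (ρ_c − ρ_w) = a (ρ_m − ρ_c).
a = d (ρ_c − ρ_w)/(ρ_m − ρ_c) = 2.38 km × 1820/540 = 8.02 km.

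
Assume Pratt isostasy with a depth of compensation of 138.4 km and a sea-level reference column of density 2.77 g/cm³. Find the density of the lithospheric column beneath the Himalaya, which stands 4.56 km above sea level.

2.68 g/cm³

Pratt balance: ρ_ref D = ρ (D + h).
ρ = ρ_ref D/(D + h) = 2.77 × 138.4 km/(138.4 km + 4.56 km) = 2.68 g/cm³.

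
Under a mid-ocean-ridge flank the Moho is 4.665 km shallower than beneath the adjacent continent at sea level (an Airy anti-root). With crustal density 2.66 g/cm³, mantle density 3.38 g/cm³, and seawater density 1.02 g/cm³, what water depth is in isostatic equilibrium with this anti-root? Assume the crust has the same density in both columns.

2.05 km

Replacing a thickness d of crust by seawater at the top must be balanced by replacing crust with mantle at the base: d (ρ_c − ρ_w) = a (ρ_m − ρ_c).
d = a (ρ_m − ρ_c)/(ρ_c − ρ_w) = 4.665 km × 0.72/1.64 = 2.05 km.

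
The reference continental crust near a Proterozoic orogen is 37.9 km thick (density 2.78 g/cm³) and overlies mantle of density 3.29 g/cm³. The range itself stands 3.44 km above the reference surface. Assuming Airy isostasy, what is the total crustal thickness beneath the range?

60.1 km

Root depth r = h ρ_c / (ρ_m − ρ_c) = 3.44 km × 2.78 / 0.51 = 18.75 km.
Total thickness = T + h + r = 37.9 km + 3.44 km + 18.75 km = 60.1 km.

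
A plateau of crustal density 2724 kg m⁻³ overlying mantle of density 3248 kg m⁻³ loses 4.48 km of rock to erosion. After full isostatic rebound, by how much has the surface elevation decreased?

0.723 km

Rebound u = e ρ_c/ρ_m = 4.48 km × 2724/3248 = 3.757 km.
Net surface drop = e − u = 4.48 km − 3.757 km = e (ρ_m − ρ_c)/ρ_m = 0.723 km.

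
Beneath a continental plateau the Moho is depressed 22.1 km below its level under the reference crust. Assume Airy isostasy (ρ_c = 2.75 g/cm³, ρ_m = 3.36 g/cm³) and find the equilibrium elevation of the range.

4.9 km

Equating mass per unit area of the two columns: ρ_c h = (ρ_m − ρ_c) r.
h = r (ρ_m − ρ_c) / ρ_c = 22.1 km × (3.36 − 2.75) / 2.75 = 4.9 km.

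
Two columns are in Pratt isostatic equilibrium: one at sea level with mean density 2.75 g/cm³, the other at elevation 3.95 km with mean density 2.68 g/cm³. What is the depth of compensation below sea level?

151 km

ρ_ref D = ρ (D + h) → D (ρ_ref − ρ) = ρ h.
D = ρ h/(ρ_ref − ρ) = 2.68 × 3.95 km/(2.75 − 2.68) = 151 km.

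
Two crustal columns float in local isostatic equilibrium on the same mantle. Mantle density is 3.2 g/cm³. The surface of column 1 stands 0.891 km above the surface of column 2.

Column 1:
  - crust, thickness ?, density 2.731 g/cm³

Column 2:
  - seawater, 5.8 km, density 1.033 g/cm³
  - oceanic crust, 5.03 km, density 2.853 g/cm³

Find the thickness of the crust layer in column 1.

36.6 km

Take the compensation level at the base of the deeper column (depth z_c below the surface of column 1) and equate Σ ρ_i t_i down to z_c; mantle fills any gap and the z_c terms cancel.
Column 1: x×2.731 + (z_c − 0 − x)×3.2
Column 2: 0.891×0 + 5.8×1.033 + 5.03×2.853 + (z_c − 0.891 − 10.83)×3.2
The z_c×3.2 term appears on both sides and cancels. Collect the known terms of each column as K = Σ(ρt)_known − 3.2 × (depth of known layers): K_1 = 0 − 3.2×0 = 0; K_2 = 20.34199 − 3.2×(0.891 + 10.83) = −17.16521.
Balance: K_1 − x×(3.2 − 2.731) = K_2, so x = (K_1 − K_2)/(3.2 − 2.731) = 17.1652/0.469 = 36.6 km.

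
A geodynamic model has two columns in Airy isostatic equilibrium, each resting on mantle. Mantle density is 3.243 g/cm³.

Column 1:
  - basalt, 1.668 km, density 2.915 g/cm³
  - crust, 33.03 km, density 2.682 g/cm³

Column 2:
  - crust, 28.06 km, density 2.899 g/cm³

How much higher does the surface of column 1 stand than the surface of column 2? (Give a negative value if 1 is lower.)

2.91 km

For any compensation level in the mantle, the mantle terms cancel and isostasy reduces to e = (Σt_1 − Σt_2) − (Σ(ρt)_1 − Σ(ρt)_2) / ρ_m.
Σt_1 = 34.698 km; Σt_2 = 28.06 km; Σ(ρt)_1 = 93.44868; Σ(ρt)_2 = 81.34594 (in km·g/cm³).
e = (34.698 − 28.06) − (93.44868 − 81.34594) / 3.243 = 2.91 km.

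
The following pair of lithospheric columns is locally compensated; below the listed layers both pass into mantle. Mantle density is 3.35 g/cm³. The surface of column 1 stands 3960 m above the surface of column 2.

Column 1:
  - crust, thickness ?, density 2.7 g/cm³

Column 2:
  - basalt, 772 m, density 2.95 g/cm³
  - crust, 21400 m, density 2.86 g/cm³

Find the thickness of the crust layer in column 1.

37000 m

Take the compensation level at the base of the deeper column (depth z_c below the surface of column 1) and equate Σ ρ_i t_i down to z_c; mantle fills any gap and the z_c terms cancel.
Column 1: x×2.7 + (z_c − 0 − x)×3.35
Column 2: 3960×0 + 772×2.95 + 21400×2.86 + (z_c − 3960 − 22172)×3.35
The z_c×3.35 term appears on both sides and cancels. Collect the known terms of each column as K = Σ(ρt)_known − 3.35 × (depth of known layers): K_1 = 0 − 3.35×0 = 0; K_2 = 63481.4 − 3.35×(3960 + 22172) = −24060.8.
Balance: K_1 − x×(3.35 − 2.7) = K_2, so x = (K_1 − K_2)/(3.35 − 2.7) = 24060.8/0.65 = 37000 m.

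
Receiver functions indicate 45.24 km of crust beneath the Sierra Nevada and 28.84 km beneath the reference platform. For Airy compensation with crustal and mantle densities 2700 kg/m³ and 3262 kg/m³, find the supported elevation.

Excess crust Δ = 45.24 km − 28.84 km = 16.4 km, split between elevation h and root r with h + r = Δ.
Airy balance ρ_c h = (ρ_m − ρ_c) r gives r = h ρ_c/(ρ_m − ρ_c), so h (1 + ρ_c/(ρ_m − ρ_c)) = Δ, i.e. h = Δ (ρ_m − ρ_c)/ρ_m.
h = 16.4 km × 562/3262 = 2.83 km.

2.83 km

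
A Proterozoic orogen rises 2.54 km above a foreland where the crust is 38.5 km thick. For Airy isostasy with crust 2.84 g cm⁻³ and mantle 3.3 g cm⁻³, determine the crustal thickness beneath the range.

Root depth r = h ρ_c / (ρ_m − ρ_c) = 2.54 km × 2.84 / 0.46 = 15.68 km.
Total thickness = T + h + r = 38.5 km + 2.54 km + 15.68 km = 56.7 km.

56.7 km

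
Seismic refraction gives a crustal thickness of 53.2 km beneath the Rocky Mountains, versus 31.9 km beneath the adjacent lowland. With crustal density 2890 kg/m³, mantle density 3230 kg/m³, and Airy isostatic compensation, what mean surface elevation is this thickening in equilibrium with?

Excess crust Δ = 53.2 km − 31.9 km = 21.3 km, split between elevation h and root r with h + r = Δ.
Airy balance ρ_c h = (ρ_m − ρ_c) r gives r = h ρ_c/(ρ_m − ρ_c), so h (1 + ρ_c/(ρ_m − ρ_c)) = Δ, i.e. h = Δ (ρ_m − ρ_c)/ρ_m.
h = 21.3 km × 340/3230 = 2.24 km.

2.24 km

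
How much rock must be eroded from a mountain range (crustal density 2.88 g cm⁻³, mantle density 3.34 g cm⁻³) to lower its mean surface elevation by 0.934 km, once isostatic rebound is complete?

6.78 km

Net drop Δ = e − u = e − e ρ_c/ρ_m = e (ρ_m − ρ_c)/ρ_m.
e = Δ ρ_m/(ρ_m − ρ_c) = 0.934 km × 3.34/0.46 = 6.78 km.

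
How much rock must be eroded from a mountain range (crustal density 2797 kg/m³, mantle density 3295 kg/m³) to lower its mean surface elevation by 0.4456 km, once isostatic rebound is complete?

2.95 km

Net drop Δ = e − u = e − e ρ_c/ρ_m = e (ρ_m − ρ_c)/ρ_m.
e = Δ ρ_m/(ρ_m − ρ_c) = 0.4456 km × 3295/498 = 2.95 km.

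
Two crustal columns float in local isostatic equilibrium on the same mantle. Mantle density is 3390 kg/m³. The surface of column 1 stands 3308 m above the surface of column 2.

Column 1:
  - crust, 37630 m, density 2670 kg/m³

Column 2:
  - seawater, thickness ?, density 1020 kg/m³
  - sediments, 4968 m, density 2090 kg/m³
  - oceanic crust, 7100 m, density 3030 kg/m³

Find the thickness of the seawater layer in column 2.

2900 m

Take the compensation level at the base of the deeper column (depth z_c below the surface of column 1) and equate Σ ρ_i t_i down to z_c; mantle fills any gap and the z_c terms cancel.
Column 1: 37630×2670 + (z_c − 37630)×3390
Column 2: 3308×0 + x×1020 + 4968×2090 + 7100×3030 + (z_c − 3308 − 12068 − x)×3390
The z_c×3390 term appears on both sides and cancels. Collect the known terms of each column as K = Σ(ρt)_known − 3390 × (depth of known layers): K_1 = 100472100 − 3390×37630 = −27093600; K_2 = 31896120 − 3390×(3308 + 12068) = −20228520.
Balance: K_1 = K_2 − x×(3390 − 1020), so x = (K_2 − K_1)/(3390 − 1020) = 6865080/2370 = 2900 m.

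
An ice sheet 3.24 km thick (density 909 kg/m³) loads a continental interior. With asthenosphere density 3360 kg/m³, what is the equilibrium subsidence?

0.877 km

Isostatic balance requires: the ice load ρ_ice t is balanced by mantle displaced below, ρ_m s.
s = t ρ_ice / ρ_m = 3.24 km × 909/3360 = 0.877 km.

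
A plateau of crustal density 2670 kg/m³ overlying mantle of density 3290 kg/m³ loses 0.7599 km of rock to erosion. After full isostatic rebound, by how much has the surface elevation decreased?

Rebound u = e ρ_c/ρ_m = 0.7599 km × 2670/3290 = 0.6167 km.
Net surface drop = e − u = 0.7599 km − 0.6167 km = e (ρ_m − ρ_c)/ρ_m = 0.143 km.

0.143 km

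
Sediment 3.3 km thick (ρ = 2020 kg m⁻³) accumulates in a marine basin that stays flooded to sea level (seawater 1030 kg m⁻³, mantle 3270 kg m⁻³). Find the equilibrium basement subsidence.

1.46 km

Submarine loading: the sediment displaces seawater, and the subsidence is in turn flooded, so s (ρ_m − ρ_w) = t (ρ_sed − ρ_w).
s = 3.3 km × (2020 − 1030) / (3270 − 1030) = 1.46 km.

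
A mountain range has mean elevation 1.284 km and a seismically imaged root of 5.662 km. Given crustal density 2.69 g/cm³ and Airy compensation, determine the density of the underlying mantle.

3.3 g/cm³

Airy balance: ρ_c h = (ρ_m − ρ_c) r → ρ_m = ρ_c (1 + h/r).
ρ_m = 2.69 × (1 + 1.284 km/5.662 km) = 3.3 g/cm³.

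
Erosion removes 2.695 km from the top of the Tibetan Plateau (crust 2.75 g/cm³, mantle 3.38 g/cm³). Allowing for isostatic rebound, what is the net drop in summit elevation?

Rebound u = e ρ_c/ρ_m = 2.695 km × 2.75/3.38 = 2.193 km.
Net surface drop = e − u = 2.695 km − 2.193 km = e (ρ_m − ρ_c)/ρ_m = 0.502 km.

0.502 km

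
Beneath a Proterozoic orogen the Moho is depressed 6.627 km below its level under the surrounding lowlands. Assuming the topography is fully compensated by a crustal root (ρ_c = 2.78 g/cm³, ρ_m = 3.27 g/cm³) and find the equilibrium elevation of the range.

Isostatic balance requires: ρ_c h = (ρ_m − ρ_c) r.
h = r (ρ_m − ρ_c) / ρ_c = 6.627 km × (3.27 − 2.78) / 2.78 = 1.17 km.

1.17 km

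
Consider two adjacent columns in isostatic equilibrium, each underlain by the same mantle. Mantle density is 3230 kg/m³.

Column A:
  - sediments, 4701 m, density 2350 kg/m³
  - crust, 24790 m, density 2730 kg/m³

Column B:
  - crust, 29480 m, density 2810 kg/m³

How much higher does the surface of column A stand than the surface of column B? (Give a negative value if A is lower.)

1280 m

For any compensation level in the mantle, the mantle terms cancel and isostasy reduces to e = (Σt_A − Σt_B) − (Σ(ρt)_A − Σ(ρt)_B) / ρ_m.
Σt_A = 29491 m; Σt_B = 29480 m; Σ(ρt)_A = 78724050; Σ(ρt)_B = 82838800 (in m·kg/m³).
e = (29491 − 29480) − (78724050 − 82838800) / 3230 = 1280 m.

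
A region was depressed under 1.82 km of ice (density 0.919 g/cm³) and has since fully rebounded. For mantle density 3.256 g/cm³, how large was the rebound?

Removing the load lets mantle flow back in; uplift u satisfies ρ_ice t = ρ_m u.
u = t ρ_ice/ρ_m = 1.82 km × 0.919/3.256 = 0.514 km.

0.514 km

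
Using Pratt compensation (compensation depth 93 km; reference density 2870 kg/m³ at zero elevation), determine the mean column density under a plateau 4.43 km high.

2740 kg/m³

Pratt balance: ρ_ref D = ρ (D + h).
ρ = ρ_ref D/(D + h) = 2870 × 93 km/(93 km + 4.43 km) = 2740 kg/m³.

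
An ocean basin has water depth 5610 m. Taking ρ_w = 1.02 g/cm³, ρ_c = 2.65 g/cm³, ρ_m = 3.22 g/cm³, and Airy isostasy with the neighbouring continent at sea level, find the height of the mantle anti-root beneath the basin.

16000 m

Balancing pressure at the compensation depth: replacing crust with seawater at the top is compensated by replacing crust with mantle at the base: d (ρ_c − ρ_w) = a (ρ_m − ρ_c).
a = d (ρ_c − ρ_w)/(ρ_m − ρ_c) = 5610 m × 1.63/0.57 = 16000 m.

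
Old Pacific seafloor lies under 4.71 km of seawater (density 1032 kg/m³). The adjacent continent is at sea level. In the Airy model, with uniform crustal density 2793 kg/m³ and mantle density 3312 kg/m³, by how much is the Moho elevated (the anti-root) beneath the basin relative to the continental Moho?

By Archimedes' principle applied to the lithosphere: replacing crust with seawater at the top is compensated by replacing crust with mantle at the base: d (ρ_c − ρ_w) = a (ρ_m − ρ_c).
a = d (ρ_c − ρ_w)/(ρ_m − ρ_c) = 4.71 km × 1761/519 = 16 km.

16 km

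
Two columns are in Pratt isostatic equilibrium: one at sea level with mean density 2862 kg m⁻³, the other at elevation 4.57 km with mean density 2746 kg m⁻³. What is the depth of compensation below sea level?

ρ_ref D = ρ (D + h) → D (ρ_ref − ρ) = ρ h.
D = ρ h/(ρ_ref − ρ) = 2746 × 4.57 km/(2862 − 2746) = 108 km.

108 km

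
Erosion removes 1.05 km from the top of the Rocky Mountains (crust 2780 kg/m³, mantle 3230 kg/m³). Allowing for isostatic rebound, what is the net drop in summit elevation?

0.146 km

Rebound u = e ρ_c/ρ_m = 1.05 km × 2780/3230 = 0.9037 km.
Net surface drop = e − u = 1.05 km − 0.9037 km = e (ρ_m − ρ_c)/ρ_m = 0.146 km.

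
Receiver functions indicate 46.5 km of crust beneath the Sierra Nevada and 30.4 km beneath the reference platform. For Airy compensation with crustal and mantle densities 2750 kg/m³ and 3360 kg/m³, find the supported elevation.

2.92 km

Excess crust Δ = 46.5 km − 30.4 km = 16.1 km, split between elevation h and root r with h + r = Δ.
Airy balance ρ_c h = (ρ_m − ρ_c) r gives r = h ρ_c/(ρ_m − ρ_c), so h (1 + ρ_c/(ρ_m − ρ_c)) = Δ, i.e. h = Δ (ρ_m − ρ_c)/ρ_m.
h = 16.1 km × 610/3360 = 2.92 km.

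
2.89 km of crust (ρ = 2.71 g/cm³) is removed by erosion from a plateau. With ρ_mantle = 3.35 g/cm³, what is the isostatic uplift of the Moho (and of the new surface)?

2.34 km

Unloading: uplift u = e ρ_c/ρ_m = 2.89 km × 2.71/3.35 = 2.34 km.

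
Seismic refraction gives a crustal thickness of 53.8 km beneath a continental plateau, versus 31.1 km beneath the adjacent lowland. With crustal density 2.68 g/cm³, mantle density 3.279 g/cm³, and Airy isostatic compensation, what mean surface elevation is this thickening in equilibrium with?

Excess crust Δ = 53.8 km − 31.1 km = 22.7 km, split between elevation h and root r with h + r = Δ.
Airy balance ρ_c h = (ρ_m − ρ_c) r gives r = h ρ_c/(ρ_m − ρ_c), so h (1 + ρ_c/(ρ_m − ρ_c)) = Δ, i.e. h = Δ (ρ_m − ρ_c)/ρ_m.
h = 22.7 km × 0.599/3.279 = 4.15 km.

4.15 km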